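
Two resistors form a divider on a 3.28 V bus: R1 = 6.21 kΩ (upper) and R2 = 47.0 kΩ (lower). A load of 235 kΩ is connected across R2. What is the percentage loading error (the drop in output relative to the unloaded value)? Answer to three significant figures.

2.28 %

The divider's output (Thévenin) resistance is R1‖R2 = 5.485 kΩ.
Fractional drop under load = R_th/(R_th + R_L) = 5.485 / (5.485 + 235) = 0.02281.
So the output falls by 2.28 %.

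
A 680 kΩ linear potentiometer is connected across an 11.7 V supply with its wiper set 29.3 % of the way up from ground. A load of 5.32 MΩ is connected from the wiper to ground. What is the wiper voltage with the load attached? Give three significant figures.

V ≈ 3.34 V

The wiper splits the pot into (1−α)R = 480.8 kΩ above and αR = 199.2 kΩ below.
Lower section ‖ load = 192.0 kΩ.
V_wiper = 11.7 × 192.0/(480.8 + 192.0) = 3.34 V.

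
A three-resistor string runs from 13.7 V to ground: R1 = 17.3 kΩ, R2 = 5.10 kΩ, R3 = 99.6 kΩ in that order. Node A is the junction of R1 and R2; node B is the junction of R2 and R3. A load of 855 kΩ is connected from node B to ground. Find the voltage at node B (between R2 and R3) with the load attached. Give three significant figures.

V ≈ 11.0 V

At node B, R3 is in parallel with the load: R3‖R_L = 89.21 kΩ.
Below node A the resistance is R2 + (R3‖R_L) = 94.31 kΩ, so V_A = 13.7 × 94.31/111.6 = 11.58 V.
Then V_B = V_A × (R3‖R_L)/(R2 + R3‖R_L) = 11.58 × 89.21/94.31 = 11.0 V.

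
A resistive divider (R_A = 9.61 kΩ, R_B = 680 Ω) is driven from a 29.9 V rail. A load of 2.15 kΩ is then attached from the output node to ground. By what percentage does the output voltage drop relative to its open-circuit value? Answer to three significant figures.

22.8 %

Unloaded V = 29.9 × 680/10290 = 1.976 V.
Loaded: R_B‖R_L = 516.6 Ω, giving V = 29.9 × 516.6/10130 = 1.525 V.
Drop = (1.976 − 1.525) / 1.976 = 22.8 %.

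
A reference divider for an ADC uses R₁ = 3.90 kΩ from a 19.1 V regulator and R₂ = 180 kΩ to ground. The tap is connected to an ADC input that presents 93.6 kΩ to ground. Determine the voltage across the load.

The load sits in parallel with R₂: R₂‖R_L = (180 × 93.6) / (180 + 93.6) = 61.58 kΩ.
V_out = 19.1 × 61.58 / (3.90 + 61.58) = 19.1 × 61.58/65.48 = 18.0 V.

V_out ≈ 18.0 V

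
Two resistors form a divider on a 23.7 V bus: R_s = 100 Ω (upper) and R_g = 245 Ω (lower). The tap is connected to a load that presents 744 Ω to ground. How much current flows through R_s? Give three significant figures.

R_g‖R_L = 184.3 Ω, so the source sees R_s + R_g‖R_L = 284.3 Ω.
I = 23.7 V / 284.3 Ω = 83.4 mA.

I ≈ 83.4 mA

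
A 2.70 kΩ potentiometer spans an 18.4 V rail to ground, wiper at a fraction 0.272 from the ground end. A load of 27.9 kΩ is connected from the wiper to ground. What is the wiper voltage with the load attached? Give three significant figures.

The wiper splits the pot into (1−α)R = 1966 Ω above and αR = 734.4 Ω below.
Lower section ‖ load = 715.6 Ω.
V_wiper = 18.4 × 715.6/(1966 + 715.6) = 4.91 V.

V ≈ 4.91 V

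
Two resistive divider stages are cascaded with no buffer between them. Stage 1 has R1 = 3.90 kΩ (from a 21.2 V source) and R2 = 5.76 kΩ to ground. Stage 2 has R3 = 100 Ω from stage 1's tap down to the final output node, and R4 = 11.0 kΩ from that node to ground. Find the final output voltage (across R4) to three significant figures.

V_out ≈ 10.4 V

Stage 2 presents R3+R4 = 11100 Ω as a load on stage 1's tap.
Stage 1's lower leg becomes R2‖(R3+R4) = 3792 Ω, so V_mid = 21.2 × 3792/7692 = 10.45 V.
Stage 2 is itself unloaded: V_out = V_mid × R4/(R3+R4) = 10.45 × 11000/11100 = 10.4 V.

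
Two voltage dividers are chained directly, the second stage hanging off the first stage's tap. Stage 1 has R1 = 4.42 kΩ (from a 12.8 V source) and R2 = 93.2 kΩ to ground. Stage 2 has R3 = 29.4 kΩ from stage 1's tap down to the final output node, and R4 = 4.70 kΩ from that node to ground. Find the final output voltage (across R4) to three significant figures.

Stage 2 presents R3+R4 = 34.10 kΩ as a load on stage 1's tap.
Stage 1's lower leg becomes R2‖(R3+R4) = 24.97 kΩ, so V_mid = 12.8 × 24.97/29.39 = 10.87 V.
Stage 2 is itself unloaded: V_out = V_mid × R4/(R3+R4) = 10.87 × 4.70/34.10 = 1.50 V.

V_out ≈ 1.50 V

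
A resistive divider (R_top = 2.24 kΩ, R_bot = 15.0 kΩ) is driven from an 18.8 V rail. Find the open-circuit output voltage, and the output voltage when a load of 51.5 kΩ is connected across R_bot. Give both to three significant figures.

Unloaded: 16.4 V; loaded: 15.8 V

Open-circuit: V = 18.8 × 15.0/(2.24 + 15.0) = 16.4 V.
With the load, R_bot becomes R_bot‖R_L = 11.62 kΩ, so V = 18.8 × 11.62/13.86 = 15.8 V.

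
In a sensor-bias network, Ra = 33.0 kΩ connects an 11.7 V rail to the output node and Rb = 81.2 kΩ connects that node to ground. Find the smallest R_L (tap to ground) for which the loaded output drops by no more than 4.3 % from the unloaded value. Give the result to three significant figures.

Output resistance R_th = Ra‖Rb = (33.0 × 81.2)/114.2 = 23.46 kΩ.
The fractional drop is R_th/(R_th + R_L); requiring this ≤ 0.0430 gives R_L ≥ R_th(1/0.0430 − 1) = 23.46 × 22.26 = 522 kΩ.

R_L(min) ≈ 522 kΩ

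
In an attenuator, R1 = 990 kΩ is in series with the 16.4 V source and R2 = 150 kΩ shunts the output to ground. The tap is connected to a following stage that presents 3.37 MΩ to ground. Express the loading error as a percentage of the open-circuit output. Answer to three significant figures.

The divider's output (Thévenin) resistance is R1‖R2 = 130.3 kΩ.
Fractional drop under load = R_th/(R_th + R_L) = 130.3 / (130.3 + 3370) = 0.03722.
So the output falls by 3.72 %.

3.72 %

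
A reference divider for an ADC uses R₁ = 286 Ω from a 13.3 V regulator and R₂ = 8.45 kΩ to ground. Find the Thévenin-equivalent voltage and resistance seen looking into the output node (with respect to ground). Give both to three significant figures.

V_th = 12.9 V, R_th = 277 Ω

V_th is the open-circuit tap voltage: 13.3 × 8450/(286 + 8450) = 12.9 V.
With the supply zeroed, R₁ and R₂ appear in parallel from the tap: R_th = R₁‖R₂ = (286 × 8450)/8736 = 277 Ω.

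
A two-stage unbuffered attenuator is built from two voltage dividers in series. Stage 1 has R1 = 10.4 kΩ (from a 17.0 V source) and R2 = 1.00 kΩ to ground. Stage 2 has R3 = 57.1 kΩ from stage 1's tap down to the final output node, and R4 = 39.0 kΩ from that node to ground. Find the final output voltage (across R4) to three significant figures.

Stage 2 presents R3+R4 = 96.10 kΩ as a load on stage 1's tap.
Stage 1's lower leg becomes R2‖(R3+R4) = 0.9897 kΩ, so V_mid = 17.0 × 0.9897/11.39 = 1.477 V.
Stage 2 is itself unloaded: V_out = V_mid × R4/(R3+R4) = 1.477 × 39.0/96.10 = 0.599 V.

V_out ≈ 0.599 V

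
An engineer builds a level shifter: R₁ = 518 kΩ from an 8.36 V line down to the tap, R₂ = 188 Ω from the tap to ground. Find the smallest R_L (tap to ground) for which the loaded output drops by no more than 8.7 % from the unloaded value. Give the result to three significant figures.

Output resistance R_th = R₁‖R₂ = (518000 × 188)/518200 = 187.9 Ω.
The fractional drop is R_th/(R_th + R_L); requiring this ≤ 0.0870 gives R_L ≥ R_th(1/0.0870 − 1) = 187.9 × 10.49 = 1.97 kΩ.

R_L(min) ≈ 1.97 kΩ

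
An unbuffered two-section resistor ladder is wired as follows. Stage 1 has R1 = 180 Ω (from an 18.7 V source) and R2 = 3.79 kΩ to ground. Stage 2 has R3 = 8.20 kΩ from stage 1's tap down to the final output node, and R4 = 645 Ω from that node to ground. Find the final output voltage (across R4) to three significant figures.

Stage 2 presents R3+R4 = 8845 Ω as a load on stage 1's tap.
Stage 1's lower leg becomes R2‖(R3+R4) = 2653 Ω, so V_mid = 18.7 × 2653/2833 = 17.51 V.
Stage 2 is itself unloaded: V_out = V_mid × R4/(R3+R4) = 17.51 × 645/8845 = 1.28 V.

V_out ≈ 1.28 V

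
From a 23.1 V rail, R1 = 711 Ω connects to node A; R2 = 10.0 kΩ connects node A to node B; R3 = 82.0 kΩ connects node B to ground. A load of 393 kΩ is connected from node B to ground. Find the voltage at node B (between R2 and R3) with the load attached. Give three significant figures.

At node B, R3 is in parallel with the load: R3‖R_L = 67840 Ω.
Below node A the resistance is R2 + (R3‖R_L) = 77840 Ω, so V_A = 23.1 × 77840/78560 = 22.89 V.
Then V_B = V_A × (R3‖R_L)/(R2 + R3‖R_L) = 22.89 × 67840/77840 = 20.0 V.

V ≈ 20.0 V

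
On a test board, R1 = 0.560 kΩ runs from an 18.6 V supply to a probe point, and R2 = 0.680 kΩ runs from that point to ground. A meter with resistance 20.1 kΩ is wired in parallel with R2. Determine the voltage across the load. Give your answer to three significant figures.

V_out ≈ 10.0 V

The load sits in parallel with R2: R2‖R_L = (680 × 20100) / (680 + 20100) = 657.7 Ω.
V_out = 18.6 × 657.7 / (560 + 657.7) = 18.6 × 657.7/1218 = 10.0 V.
(Unloaded it would have been 10.2 V.)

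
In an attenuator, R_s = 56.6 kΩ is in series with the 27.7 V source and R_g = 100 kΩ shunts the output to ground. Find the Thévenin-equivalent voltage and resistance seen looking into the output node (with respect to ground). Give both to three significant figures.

V_th is the open-circuit tap voltage: 27.7 × 100/(56.6 + 100) = 17.7 V.
With the supply zeroed, R_s and R_g appear in parallel from the tap: R_th = R_s‖R_g = (56.6 × 100)/156.6 = 36.1 kΩ.

V_th = 17.7 V, R_th = 36.1 kΩ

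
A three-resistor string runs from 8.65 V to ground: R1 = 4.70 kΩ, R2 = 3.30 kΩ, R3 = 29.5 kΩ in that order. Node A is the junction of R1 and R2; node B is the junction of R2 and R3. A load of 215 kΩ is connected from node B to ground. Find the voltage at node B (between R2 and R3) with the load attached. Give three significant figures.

V ≈ 6.61 V

At node B, R3 is in parallel with the load: R3‖R_L = 25.94 kΩ.
Below node A the resistance is R2 + (R3‖R_L) = 29.24 kΩ, so V_A = 8.65 × 29.24/33.94 = 7.452 V.
Then V_B = V_A × (R3‖R_L)/(R2 + R3‖R_L) = 7.452 × 25.94/29.24 = 6.61 V.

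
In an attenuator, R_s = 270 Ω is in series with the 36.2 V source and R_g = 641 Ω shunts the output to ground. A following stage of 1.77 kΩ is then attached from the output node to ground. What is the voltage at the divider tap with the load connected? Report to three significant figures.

The load sits in parallel with R_g: R_g‖R_L = (641 × 1770) / (641 + 1770) = 470.6 Ω.
V_out = 36.2 × 470.6 / (270 + 470.6) = 36.2 × 470.6/740.6 = 23.0 V.

V_out ≈ 23.0 V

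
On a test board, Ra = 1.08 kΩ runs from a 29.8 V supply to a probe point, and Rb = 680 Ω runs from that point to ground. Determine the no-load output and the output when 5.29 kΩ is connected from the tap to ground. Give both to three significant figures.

Open-circuit: V = 29.8 × 680/(1080 + 680) = 11.5 V.
With the load, Rb becomes Rb‖R_L = 602.5 Ω, so V = 29.8 × 602.5/1683 = 10.7 V.

Unloaded: 11.5 V; loaded: 10.7 V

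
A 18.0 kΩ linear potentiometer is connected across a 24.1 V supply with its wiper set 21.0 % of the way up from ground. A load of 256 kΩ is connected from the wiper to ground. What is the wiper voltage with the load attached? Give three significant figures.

The wiper splits the pot into (1−α)R = 14.22 kΩ above and αR = 3.780 kΩ below.
Lower section ‖ load = 3.725 kΩ.
V_wiper = 24.1 × 3.725/(14.22 + 3.725) = 5.00 V.

V ≈ 5.00 V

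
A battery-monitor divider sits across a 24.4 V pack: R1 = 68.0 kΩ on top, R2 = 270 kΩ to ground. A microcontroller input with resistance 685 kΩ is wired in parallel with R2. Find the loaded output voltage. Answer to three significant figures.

V_out ≈ 18.1 V

The load sits in parallel with R2: R2‖R_L = (270 × 685) / (270 + 685) = 193.7 kΩ.
V_out = 24.4 × 193.7 / (68.0 + 193.7) = 24.4 × 193.7/261.7 = 18.1 V.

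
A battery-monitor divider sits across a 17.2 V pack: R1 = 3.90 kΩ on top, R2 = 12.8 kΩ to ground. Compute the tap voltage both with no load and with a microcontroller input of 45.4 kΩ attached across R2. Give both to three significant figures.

Unloaded: 13.2 V; loaded: 12.4 V

Open-circuit: V = 17.2 × 12.8/(3.90 + 12.8) = 13.2 V.
With the load, R2 becomes R2‖R_L = 9.985 kΩ, so V = 17.2 × 9.985/13.88 = 12.4 V.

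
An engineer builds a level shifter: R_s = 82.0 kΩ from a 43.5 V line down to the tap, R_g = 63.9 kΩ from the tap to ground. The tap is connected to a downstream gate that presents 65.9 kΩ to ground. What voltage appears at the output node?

The load sits in parallel with R_g: R_g‖R_L = (63.9 × 65.9) / (63.9 + 65.9) = 32.44 kΩ.
V_out = 43.5 × 32.44 / (82.0 + 32.44) = 43.5 × 32.44/114.4 = 12.3 V.
(Unloaded it would have been 19.1 V.)

V_out ≈ 12.3 V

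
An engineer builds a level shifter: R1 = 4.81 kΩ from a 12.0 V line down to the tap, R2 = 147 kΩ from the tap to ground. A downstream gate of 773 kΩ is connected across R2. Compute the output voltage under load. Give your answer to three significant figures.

V_out ≈ 11.6 V

The load sits in parallel with R2: R2‖R_L = (147 × 773) / (147 + 773) = 123.5 kΩ.
V_out = 12.0 × 123.5 / (4.81 + 123.5) = 12.0 × 123.5/128.3 = 11.6 V.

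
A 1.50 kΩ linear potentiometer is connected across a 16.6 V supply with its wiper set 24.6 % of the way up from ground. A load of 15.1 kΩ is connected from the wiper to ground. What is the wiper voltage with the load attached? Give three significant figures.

The wiper splits the pot into (1−α)R = 1131 Ω above and αR = 369.0 Ω below.
Lower section ‖ load = 360.2 Ω.
V_wiper = 16.6 × 360.2/(1131 + 360.2) = 4.01 V.

V ≈ 4.01 V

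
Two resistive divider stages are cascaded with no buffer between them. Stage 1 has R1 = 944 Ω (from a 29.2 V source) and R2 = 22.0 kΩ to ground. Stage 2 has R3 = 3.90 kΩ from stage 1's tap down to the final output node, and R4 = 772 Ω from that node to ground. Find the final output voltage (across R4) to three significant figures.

Stage 2 presents R3+R4 = 4672 Ω as a load on stage 1's tap.
Stage 1's lower leg becomes R2‖(R3+R4) = 3854 Ω, so V_mid = 29.2 × 3854/4798 = 23.45 V.
Stage 2 is itself unloaded: V_out = V_mid × R4/(R3+R4) = 23.45 × 772/4672 = 3.88 V.

V_out ≈ 3.88 V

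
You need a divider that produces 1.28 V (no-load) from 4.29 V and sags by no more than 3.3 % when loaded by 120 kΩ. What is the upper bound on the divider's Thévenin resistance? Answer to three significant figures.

Loading drop = R_th/(R_th + R_L) ≤ 0.0330, so R_th ≤ R_L · ε/(1−ε) = 120 kΩ × 0.0330/0.9670 = 4.10 kΩ.
(Any R1, R2 with R2/(R1+R2) = 0.298 and R1‖R2 ≤ 4.10 kΩ will meet the spec.)

R_th ≤ 4.10 kΩ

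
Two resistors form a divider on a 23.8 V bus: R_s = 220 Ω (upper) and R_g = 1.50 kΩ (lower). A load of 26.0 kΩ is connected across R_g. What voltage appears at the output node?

The load sits in parallel with R_g: R_g‖R_L = (1500 × 26000) / (1500 + 26000) = 1418 Ω.
V_out = 23.8 × 1418 / (220 + 1418) = 23.8 × 1418/1638 = 20.6 V.

V_out ≈ 20.6 V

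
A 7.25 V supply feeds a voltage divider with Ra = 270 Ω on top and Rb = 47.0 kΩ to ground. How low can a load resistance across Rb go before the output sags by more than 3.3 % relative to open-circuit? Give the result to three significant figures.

R_L(min) ≈ 7.87 kΩ

Output resistance R_th = Ra‖Rb = (270 × 47000)/47270 = 268.5 Ω.
The fractional drop is R_th/(R_th + R_L); requiring this ≤ 0.0330 gives R_L ≥ R_th(1/0.0330 − 1) = 268.5 × 29.30 = 7.87 kΩ.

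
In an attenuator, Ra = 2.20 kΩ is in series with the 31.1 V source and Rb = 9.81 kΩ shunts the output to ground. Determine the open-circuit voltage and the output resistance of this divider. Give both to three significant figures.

V_th = 25.4 V, R_th = 1.80 kΩ

V_th is the open-circuit tap voltage: 31.1 × 9.81/(2.20 + 9.81) = 25.4 V.
With the supply zeroed, Ra and Rb appear in parallel from the tap: R_th = Ra‖Rb = (2.20 × 9.81)/12.01 = 1.80 kΩ.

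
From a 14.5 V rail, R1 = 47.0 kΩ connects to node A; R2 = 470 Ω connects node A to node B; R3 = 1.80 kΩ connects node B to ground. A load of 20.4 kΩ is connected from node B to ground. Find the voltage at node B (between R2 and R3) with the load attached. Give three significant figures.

At node B, R3 is in parallel with the load: R3‖R_L = 1654 Ω.
Below node A the resistance is R2 + (R3‖R_L) = 2124 Ω, so V_A = 14.5 × 2124/49120 = 0.6270 V.
Then V_B = V_A × (R3‖R_L)/(R2 + R3‖R_L) = 0.6270 × 1654/2124 = 0.488 V.

V ≈ 0.488 V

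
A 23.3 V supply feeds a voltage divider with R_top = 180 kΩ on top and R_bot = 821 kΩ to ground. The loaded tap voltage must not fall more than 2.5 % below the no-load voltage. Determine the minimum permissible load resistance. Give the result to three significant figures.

Output resistance R_th = R_top‖R_bot = (180 × 821)/1001 = 147.6 kΩ.
The fractional drop is R_th/(R_th + R_L); requiring this ≤ 0.0250 gives R_L ≥ R_th(1/0.0250 − 1) = 147.6 × 39.00 = 5.76 MΩ.

R_L(min) ≈ 5.76 MΩ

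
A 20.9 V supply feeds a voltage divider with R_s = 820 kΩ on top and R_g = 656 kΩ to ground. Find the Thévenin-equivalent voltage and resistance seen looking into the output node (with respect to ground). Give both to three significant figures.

V_th is the open-circuit tap voltage: 20.9 × 656/(820 + 656) = 9.29 V.
With the supply zeroed, R_s and R_g appear in parallel from the tap: R_th = R_s‖R_g = (820 × 656)/1476 = 364 kΩ.

V_th = 9.29 V, R_th = 364 kΩ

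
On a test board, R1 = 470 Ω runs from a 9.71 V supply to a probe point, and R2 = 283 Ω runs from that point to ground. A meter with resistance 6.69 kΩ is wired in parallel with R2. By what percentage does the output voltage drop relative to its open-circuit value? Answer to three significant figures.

2.57 %

The divider's output (Thévenin) resistance is R1‖R2 = 176.6 Ω.
Fractional drop under load = R_th/(R_th + R_L) = 176.6 / (176.6 + 6690) = 0.02572.
So the output falls by 2.57 %.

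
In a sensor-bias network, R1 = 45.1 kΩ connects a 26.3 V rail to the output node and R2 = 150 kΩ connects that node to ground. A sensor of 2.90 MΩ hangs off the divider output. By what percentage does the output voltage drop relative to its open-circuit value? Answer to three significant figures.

The divider's output (Thévenin) resistance is R1‖R2 = 34.67 kΩ.
Fractional drop under load = R_th/(R_th + R_L) = 34.67 / (34.67 + 2900) = 0.01182.
So the output falls by 1.18 %.

1.18 %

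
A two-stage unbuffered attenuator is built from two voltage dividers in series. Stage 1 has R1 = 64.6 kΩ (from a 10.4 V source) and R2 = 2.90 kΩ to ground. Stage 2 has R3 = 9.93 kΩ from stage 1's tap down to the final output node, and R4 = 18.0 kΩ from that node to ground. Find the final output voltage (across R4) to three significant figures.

V_out ≈ 0.262 V

Stage 2 presents R3+R4 = 27.93 kΩ as a load on stage 1's tap.
Stage 1's lower leg becomes R2‖(R3+R4) = 2.627 kΩ, so V_mid = 10.4 × 2.627/67.23 = 0.4064 V.
Stage 2 is itself unloaded: V_out = V_mid × R4/(R3+R4) = 0.4064 × 18.0/27.93 = 0.262 V.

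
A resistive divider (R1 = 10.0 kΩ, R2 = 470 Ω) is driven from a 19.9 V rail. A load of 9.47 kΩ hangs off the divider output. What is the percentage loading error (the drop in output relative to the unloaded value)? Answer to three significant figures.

The divider's output (Thévenin) resistance is R1‖R2 = 448.9 Ω.
Fractional drop under load = R_th/(R_th + R_L) = 448.9 / (448.9 + 9470) = 0.04526.
So the output falls by 4.53 %.

4.53 %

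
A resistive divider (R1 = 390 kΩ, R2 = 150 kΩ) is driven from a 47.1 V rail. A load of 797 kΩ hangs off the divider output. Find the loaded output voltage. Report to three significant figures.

V_out ≈ 11.5 V

The load sits in parallel with R2: R2‖R_L = (150 × 797) / (150 + 797) = 126.2 kΩ.
V_out = 47.1 × 126.2 / (390 + 126.2) = 47.1 × 126.2/516.2 = 11.5 V.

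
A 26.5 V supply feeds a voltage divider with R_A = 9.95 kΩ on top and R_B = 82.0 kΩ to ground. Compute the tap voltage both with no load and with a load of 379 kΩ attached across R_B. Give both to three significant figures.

Open-circuit: V = 26.5 × 82.0/(9.95 + 82.0) = 23.6 V.
With the load, R_B becomes R_B‖R_L = 67.41 kΩ, so V = 26.5 × 67.41/77.36 = 23.1 V.

Unloaded: 23.6 V; loaded: 23.1 V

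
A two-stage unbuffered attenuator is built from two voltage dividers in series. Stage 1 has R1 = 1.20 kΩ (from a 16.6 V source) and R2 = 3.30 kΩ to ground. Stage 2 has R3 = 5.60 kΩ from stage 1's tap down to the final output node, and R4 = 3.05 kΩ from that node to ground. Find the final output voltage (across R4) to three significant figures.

V_out ≈ 3.90 V

Stage 2 presents R3+R4 = 8.650 kΩ as a load on stage 1's tap.
Stage 1's lower leg becomes R2‖(R3+R4) = 2.389 kΩ, so V_mid = 16.6 × 2.389/3.589 = 11.05 V.
Stage 2 is itself unloaded: V_out = V_mid × R4/(R3+R4) = 11.05 × 3.05/8.650 = 3.90 V.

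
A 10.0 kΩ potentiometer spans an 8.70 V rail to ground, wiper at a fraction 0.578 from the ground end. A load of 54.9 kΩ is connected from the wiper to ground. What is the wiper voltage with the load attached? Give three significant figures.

V ≈ 4.81 V

The wiper splits the pot into (1−α)R = 4.220 kΩ above and αR = 5.780 kΩ below.
Lower section ‖ load = 5.229 kΩ.
V_wiper = 8.70 × 5.229/(4.220 + 5.229) = 4.81 V.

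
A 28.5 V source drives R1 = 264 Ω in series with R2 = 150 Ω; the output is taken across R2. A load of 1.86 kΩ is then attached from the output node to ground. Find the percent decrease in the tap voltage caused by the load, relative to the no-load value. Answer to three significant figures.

4.89 %

The divider's output (Thévenin) resistance is R1‖R2 = 95.65 Ω.
Fractional drop under load = R_th/(R_th + R_L) = 95.65 / (95.65 + 1860) = 0.04891.
So the output falls by 4.89 %.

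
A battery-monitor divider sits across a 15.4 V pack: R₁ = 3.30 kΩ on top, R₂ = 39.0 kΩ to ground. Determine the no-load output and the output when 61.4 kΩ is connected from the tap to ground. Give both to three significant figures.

Unloaded: 14.2 V; loaded: 13.5 V

Open-circuit: V = 15.4 × 39.0/(3.30 + 39.0) = 14.2 V.
With the load, R₂ becomes R₂‖R_L = 23.85 kΩ, so V = 15.4 × 23.85/27.15 = 13.5 V.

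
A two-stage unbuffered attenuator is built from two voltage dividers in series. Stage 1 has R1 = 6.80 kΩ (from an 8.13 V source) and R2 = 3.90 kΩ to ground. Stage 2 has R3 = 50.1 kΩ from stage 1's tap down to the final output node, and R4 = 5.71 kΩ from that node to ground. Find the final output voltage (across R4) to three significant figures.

V_out ≈ 0.290 V

Stage 2 presents R3+R4 = 55.81 kΩ as a load on stage 1's tap.
Stage 1's lower leg becomes R2‖(R3+R4) = 3.645 kΩ, so V_mid = 8.13 × 3.645/10.45 = 2.837 V.
Stage 2 is itself unloaded: V_out = V_mid × R4/(R3+R4) = 2.837 × 5.71/55.81 = 0.290 V.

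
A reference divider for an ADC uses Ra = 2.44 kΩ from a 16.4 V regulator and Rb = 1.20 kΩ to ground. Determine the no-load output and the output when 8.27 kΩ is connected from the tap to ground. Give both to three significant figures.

Unloaded: 5.41 V; loaded: 4.93 V

Open-circuit: V = 16.4 × 1.20/(2.44 + 1.20) = 5.41 V.
With the load, Rb becomes Rb‖R_L = 1.048 kΩ, so V = 16.4 × 1.048/3.488 = 4.93 V.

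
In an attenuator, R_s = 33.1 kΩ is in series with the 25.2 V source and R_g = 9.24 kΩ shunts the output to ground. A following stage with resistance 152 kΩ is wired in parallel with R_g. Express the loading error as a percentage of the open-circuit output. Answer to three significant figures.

4.54 %

The divider's output (Thévenin) resistance is R_s‖R_g = 7.224 kΩ.
Fractional drop under load = R_th/(R_th + R_L) = 7.224 / (7.224 + 152) = 0.04537.
So the output falls by 4.54 %.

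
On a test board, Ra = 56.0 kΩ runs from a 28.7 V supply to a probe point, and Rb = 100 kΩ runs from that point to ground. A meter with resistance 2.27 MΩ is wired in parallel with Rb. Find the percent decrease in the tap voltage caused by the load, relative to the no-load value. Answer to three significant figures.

The divider's output (Thévenin) resistance is Ra‖Rb = 35.90 kΩ.
Fractional drop under load = R_th/(R_th + R_L) = 35.90 / (35.90 + 2270) = 0.01557.
So the output falls by 1.56 %.

1.56 %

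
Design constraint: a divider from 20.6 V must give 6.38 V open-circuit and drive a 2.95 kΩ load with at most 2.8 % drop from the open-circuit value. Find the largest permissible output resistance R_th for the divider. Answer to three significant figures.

R_th ≤ 85.0 Ω

Loading drop = R_th/(R_th + R_L) ≤ 0.0280, so R_th ≤ R_L · ε/(1−ε) = 2.95 kΩ × 0.0280/0.9720 = 85.0 Ω.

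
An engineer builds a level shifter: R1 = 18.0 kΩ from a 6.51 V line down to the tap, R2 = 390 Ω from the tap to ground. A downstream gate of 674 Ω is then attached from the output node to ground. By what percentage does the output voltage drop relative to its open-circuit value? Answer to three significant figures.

The divider's output (Thévenin) resistance is R1‖R2 = 381.7 Ω.
Fractional drop under load = R_th/(R_th + R_L) = 381.7 / (381.7 + 674) = 0.3616.
So the output falls by 36.2 %.

36.2 %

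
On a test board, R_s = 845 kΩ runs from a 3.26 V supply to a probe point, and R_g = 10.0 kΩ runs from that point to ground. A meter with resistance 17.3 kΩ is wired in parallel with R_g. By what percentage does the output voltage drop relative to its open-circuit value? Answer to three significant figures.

The divider's output (Thévenin) resistance is R_s‖R_g = 9.883 kΩ.
Fractional drop under load = R_th/(R_th + R_L) = 9.883 / (9.883 + 17.3) = 0.3636.
So the output falls by 36.4 %.

36.4 %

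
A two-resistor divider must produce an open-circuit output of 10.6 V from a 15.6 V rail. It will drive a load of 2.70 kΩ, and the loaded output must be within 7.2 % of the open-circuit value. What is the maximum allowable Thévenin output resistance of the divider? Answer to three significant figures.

R_th ≤ 209 Ω

Loading drop = R_th/(R_th + R_L) ≤ 0.0720, so R_th ≤ R_L · ε/(1−ε) = 2.70 kΩ × 0.0720/0.9280 = 209 Ω.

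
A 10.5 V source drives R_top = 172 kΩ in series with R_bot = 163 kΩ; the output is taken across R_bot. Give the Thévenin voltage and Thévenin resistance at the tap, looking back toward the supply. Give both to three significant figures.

V_th is the open-circuit tap voltage: 10.5 × 163/(172 + 163) = 5.11 V.
With the supply zeroed, R_top and R_bot appear in parallel from the tap: R_th = R_top‖R_bot = (172 × 163)/335.0 = 83.7 kΩ.

V_th = 5.11 V, R_th = 83.7 kΩ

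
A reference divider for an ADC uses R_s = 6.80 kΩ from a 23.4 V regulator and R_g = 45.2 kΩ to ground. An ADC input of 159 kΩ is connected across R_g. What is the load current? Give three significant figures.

I_L ≈ 0.123 mA

R_g‖R_L = 35.19 kΩ; V_out = 23.4 × 35.19/41.99 = 19.61 V.
I_L = V_out / R_L = 19.61 / 159 kΩ = 0.123 mA.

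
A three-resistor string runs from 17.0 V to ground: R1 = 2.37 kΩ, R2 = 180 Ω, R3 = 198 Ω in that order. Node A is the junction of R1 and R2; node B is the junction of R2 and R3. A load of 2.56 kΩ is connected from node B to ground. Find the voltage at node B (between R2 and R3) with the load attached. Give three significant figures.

At node B, R3 is in parallel with the load: R3‖R_L = 183.8 Ω.
Below node A the resistance is R2 + (R3‖R_L) = 363.8 Ω, so V_A = 17.0 × 363.8/2734 = 2.262 V.
Then V_B = V_A × (R3‖R_L)/(R2 + R3‖R_L) = 2.262 × 183.8/363.8 = 1.14 V.

V ≈ 1.14 V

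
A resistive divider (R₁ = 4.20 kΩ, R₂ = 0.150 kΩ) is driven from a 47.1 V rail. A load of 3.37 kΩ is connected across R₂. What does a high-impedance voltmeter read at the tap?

V_out ≈ 1.56 V

The load sits in parallel with R₂: R₂‖R_L = (150 × 3370) / (150 + 3370) = 143.6 Ω.
V_out = 47.1 × 143.6 / (4200 + 143.6) = 47.1 × 143.6/4344 = 1.56 V.
(Unloaded it would have been 1.62 V.)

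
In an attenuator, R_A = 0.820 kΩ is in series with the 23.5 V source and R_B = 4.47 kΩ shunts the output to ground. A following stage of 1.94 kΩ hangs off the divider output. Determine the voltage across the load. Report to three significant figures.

The load sits in parallel with R_B: R_B‖R_L = (4470 × 1940) / (4470 + 1940) = 1353 Ω.
V_out = 23.5 × 1353 / (820 + 1353) = 23.5 × 1353/2173 = 14.6 V.

V_out ≈ 14.6 V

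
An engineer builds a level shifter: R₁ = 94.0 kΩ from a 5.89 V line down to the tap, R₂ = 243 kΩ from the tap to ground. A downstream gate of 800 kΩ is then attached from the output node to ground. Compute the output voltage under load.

The load sits in parallel with R₂: R₂‖R_L = (243 × 800) / (243 + 800) = 186.4 kΩ.
V_out = 5.89 × 186.4 / (94.0 + 186.4) = 5.89 × 186.4/280.4 = 3.92 V.
(Unloaded it would have been 4.25 V.)

V_out ≈ 3.92 V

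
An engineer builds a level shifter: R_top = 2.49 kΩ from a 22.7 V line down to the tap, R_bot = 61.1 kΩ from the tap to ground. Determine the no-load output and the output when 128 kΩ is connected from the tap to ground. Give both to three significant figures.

Open-circuit: V = 22.7 × 61.1/(2.49 + 61.1) = 21.8 V.
With the load, R_bot becomes R_bot‖R_L = 41.36 kΩ, so V = 22.7 × 41.36/43.85 = 21.4 V.

Unloaded: 21.8 V; loaded: 21.4 V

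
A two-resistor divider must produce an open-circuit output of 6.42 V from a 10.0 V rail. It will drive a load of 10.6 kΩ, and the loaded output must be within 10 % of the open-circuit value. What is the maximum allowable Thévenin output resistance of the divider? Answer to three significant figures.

R_th ≤ 1.18 kΩ

Loading drop = R_th/(R_th + R_L) ≤ 0.100, so R_th ≤ R_L · ε/(1−ε) = 10.6 kΩ × 0.100/0.9000 = 1.18 kΩ.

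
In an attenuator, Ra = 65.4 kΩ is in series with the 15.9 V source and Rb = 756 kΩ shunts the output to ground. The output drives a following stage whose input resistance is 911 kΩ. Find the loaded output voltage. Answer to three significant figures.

V_out ≈ 13.7 V

The load sits in parallel with Rb: Rb‖R_L = (756 × 911) / (756 + 911) = 413.1 kΩ.
V_out = 15.9 × 413.1 / (65.4 + 413.1) = 15.9 × 413.1/478.5 = 13.7 V.
(Unloaded it would have been 14.6 V.)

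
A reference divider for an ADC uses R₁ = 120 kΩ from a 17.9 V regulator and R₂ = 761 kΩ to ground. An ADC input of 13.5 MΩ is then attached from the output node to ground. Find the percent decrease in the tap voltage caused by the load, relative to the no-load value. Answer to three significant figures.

0.762 %

The divider's output (Thévenin) resistance is R₁‖R₂ = 103.7 kΩ.
Fractional drop under load = R_th/(R_th + R_L) = 103.7 / (103.7 + 13500) = 0.007620.
So the output falls by 0.762 %.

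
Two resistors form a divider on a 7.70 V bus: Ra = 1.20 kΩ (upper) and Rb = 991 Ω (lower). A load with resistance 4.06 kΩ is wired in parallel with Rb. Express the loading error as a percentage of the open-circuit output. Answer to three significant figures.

11.8 %

Unloaded V = 7.70 × 991/2191 = 3.4827 V.
Loaded: Rb‖R_L = 796.6 Ω, giving V = 7.70 × 796.6/1997 = 3.0721 V.
Drop = (3.4827 − 3.0721) / 3.4827 = 11.8 %.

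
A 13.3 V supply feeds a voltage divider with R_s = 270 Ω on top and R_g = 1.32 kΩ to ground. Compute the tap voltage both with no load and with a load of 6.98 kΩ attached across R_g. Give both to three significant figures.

Open-circuit: V = 13.3 × 1320/(270 + 1320) = 11.0 V.
With the load, R_g becomes R_g‖R_L = 1110 Ω, so V = 13.3 × 1110/1380 = 10.7 V.

Unloaded: 11.0 V; loaded: 10.7 V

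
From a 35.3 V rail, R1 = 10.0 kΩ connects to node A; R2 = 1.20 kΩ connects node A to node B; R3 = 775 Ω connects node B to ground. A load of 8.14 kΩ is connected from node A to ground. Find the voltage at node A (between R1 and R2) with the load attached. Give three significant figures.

Below node A the series string R2+R3 = 1975 Ω sits in parallel with the 8140 Ω load: 1589 Ω.
V_A = 35.3 × 1589/(10000 + 1589) = 4.84 V.

V ≈ 4.84 V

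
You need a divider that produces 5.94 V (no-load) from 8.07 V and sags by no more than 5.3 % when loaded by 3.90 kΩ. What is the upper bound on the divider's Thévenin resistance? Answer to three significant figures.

R_th ≤ 218 Ω

Loading drop = R_th/(R_th + R_L) ≤ 0.0530, so R_th ≤ R_L · ε/(1−ε) = 3.90 kΩ × 0.0530/0.9470 = 218 Ω.
(Any R1, R2 with R2/(R1+R2) = 0.736 and R1‖R2 ≤ 218 Ω will meet the spec.)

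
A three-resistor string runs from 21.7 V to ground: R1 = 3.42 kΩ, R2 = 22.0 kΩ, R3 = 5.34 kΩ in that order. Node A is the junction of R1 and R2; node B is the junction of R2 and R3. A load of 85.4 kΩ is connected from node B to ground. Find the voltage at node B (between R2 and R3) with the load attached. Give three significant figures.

At node B, R3 is in parallel with the load: R3‖R_L = 5.026 kΩ.
Below node A the resistance is R2 + (R3‖R_L) = 27.03 kΩ, so V_A = 21.7 × 27.03/30.45 = 19.26 V.
Then V_B = V_A × (R3‖R_L)/(R2 + R3‖R_L) = 19.26 × 5.026/27.03 = 3.58 V.

V ≈ 3.58 V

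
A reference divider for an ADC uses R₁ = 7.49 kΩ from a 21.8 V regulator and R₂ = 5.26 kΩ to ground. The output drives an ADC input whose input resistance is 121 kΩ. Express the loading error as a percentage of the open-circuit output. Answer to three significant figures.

2.49 %

The divider's output (Thévenin) resistance is R₁‖R₂ = 3.090 kΩ.
Fractional drop under load = R_th/(R_th + R_L) = 3.090 / (3.090 + 121) = 0.02490.
So the output falls by 2.49 %.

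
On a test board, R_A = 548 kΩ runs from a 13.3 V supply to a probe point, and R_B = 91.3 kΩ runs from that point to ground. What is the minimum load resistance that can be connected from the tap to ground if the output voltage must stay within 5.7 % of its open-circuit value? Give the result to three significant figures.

Output resistance R_th = R_A‖R_B = (548 × 91.3)/639.3 = 78.26 kΩ.
The fractional drop is R_th/(R_th + R_L); requiring this ≤ 0.0570 gives R_L ≥ R_th(1/0.0570 − 1) = 78.26 × 16.54 = 1.29 MΩ.

R_L(min) ≈ 1.29 MΩ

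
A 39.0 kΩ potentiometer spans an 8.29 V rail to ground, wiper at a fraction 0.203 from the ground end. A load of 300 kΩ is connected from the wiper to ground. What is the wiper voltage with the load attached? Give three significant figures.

The wiper splits the pot into (1−α)R = 31.08 kΩ above and αR = 7.917 kΩ below.
Lower section ‖ load = 7.713 kΩ.
V_wiper = 8.29 × 7.713/(31.08 + 7.713) = 1.65 V.

V ≈ 1.65 V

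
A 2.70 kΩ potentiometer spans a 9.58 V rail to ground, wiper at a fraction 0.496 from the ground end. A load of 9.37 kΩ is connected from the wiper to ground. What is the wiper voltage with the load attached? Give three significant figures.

V ≈ 4.43 V

The wiper splits the pot into (1−α)R = 1.361 kΩ above and αR = 1.339 kΩ below.
Lower section ‖ load = 1.172 kΩ.
V_wiper = 9.58 × 1.172/(1.361 + 1.172) = 4.43 V.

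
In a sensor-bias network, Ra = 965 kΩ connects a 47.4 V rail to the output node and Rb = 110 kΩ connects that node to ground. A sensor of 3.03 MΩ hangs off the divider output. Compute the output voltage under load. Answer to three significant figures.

V_out ≈ 4.70 V

The load sits in parallel with Rb: Rb‖R_L = (110 × 3030) / (110 + 3030) = 106.1 kΩ.
V_out = 47.4 × 106.1 / (965 + 106.1) = 47.4 × 106.1/1071 = 4.70 V.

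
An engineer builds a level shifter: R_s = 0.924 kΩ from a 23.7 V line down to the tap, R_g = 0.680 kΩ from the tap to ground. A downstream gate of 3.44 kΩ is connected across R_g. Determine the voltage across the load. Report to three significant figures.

The load sits in parallel with R_g: R_g‖R_L = (680 × 3440) / (680 + 3440) = 567.8 Ω.
V_out = 23.7 × 567.8 / (924 + 567.8) = 23.7 × 567.8/1492 = 9.02 V.
(Unloaded it would have been 10.0 V.)

V_out ≈ 9.02 V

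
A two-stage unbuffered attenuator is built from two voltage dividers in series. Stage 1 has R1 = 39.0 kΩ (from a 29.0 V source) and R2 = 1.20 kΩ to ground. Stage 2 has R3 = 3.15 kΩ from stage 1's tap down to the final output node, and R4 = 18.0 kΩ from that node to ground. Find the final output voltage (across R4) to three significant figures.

Stage 2 presents R3+R4 = 21.15 kΩ as a load on stage 1's tap.
Stage 1's lower leg becomes R2‖(R3+R4) = 1.136 kΩ, so V_mid = 29.0 × 1.136/40.14 = 0.8205 V.
Stage 2 is itself unloaded: V_out = V_mid × R4/(R3+R4) = 0.8205 × 18.0/21.15 = 0.698 V.

V_out ≈ 0.698 V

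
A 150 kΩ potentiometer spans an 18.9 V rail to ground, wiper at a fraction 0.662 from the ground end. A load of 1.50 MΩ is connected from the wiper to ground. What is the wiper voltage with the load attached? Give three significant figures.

V ≈ 12.2 V

The wiper splits the pot into (1−α)R = 50.70 kΩ above and αR = 99.30 kΩ below.
Lower section ‖ load = 93.13 kΩ.
V_wiper = 18.9 × 93.13/(50.70 + 93.13) = 12.2 V.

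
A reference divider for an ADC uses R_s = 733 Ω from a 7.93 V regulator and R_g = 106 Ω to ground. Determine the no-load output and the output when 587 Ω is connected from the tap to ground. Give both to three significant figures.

Unloaded: 1.00 V; loaded: 0.865 V

Open-circuit: V = 7.93 × 106/(733 + 106) = 1.00 V.
With the load, R_g becomes R_g‖R_L = 89.79 Ω, so V = 7.93 × 89.79/822.8 = 0.865 V.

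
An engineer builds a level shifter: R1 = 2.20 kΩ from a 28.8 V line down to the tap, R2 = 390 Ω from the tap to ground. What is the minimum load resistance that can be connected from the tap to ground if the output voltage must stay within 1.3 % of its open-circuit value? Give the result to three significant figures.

R_L(min) ≈ 25.2 kΩ

Output resistance R_th = R1‖R2 = (2200 × 390)/2590 = 331.3 Ω.
The fractional drop is R_th/(R_th + R_L); requiring this ≤ 0.0130 gives R_L ≥ R_th(1/0.0130 − 1) = 331.3 × 75.92 = 25.2 kΩ.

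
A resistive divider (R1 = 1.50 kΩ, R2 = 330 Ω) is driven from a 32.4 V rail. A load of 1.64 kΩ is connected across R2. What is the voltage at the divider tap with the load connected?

V_out ≈ 5.02 V

The load sits in parallel with R2: R2‖R_L = (330 × 1640) / (330 + 1640) = 274.7 Ω.
V_out = 32.4 × 274.7 / (1500 + 274.7) = 32.4 × 274.7/1775 = 5.02 V.
(Unloaded it would have been 5.84 V.)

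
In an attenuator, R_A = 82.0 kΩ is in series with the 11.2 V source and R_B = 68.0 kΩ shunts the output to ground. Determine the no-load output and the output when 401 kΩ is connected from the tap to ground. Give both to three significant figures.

Unloaded: 5.08 V; loaded: 4.65 V

Open-circuit: V = 11.2 × 68.0/(82.0 + 68.0) = 5.08 V.
With the load, R_B becomes R_B‖R_L = 58.14 kΩ, so V = 11.2 × 58.14/140.1 = 4.65 V.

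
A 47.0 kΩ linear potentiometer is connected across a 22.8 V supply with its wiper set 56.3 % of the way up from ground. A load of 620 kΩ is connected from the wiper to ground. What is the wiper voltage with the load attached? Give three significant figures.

V ≈ 12.6 V

The wiper splits the pot into (1−α)R = 20.54 kΩ above and αR = 26.46 kΩ below.
Lower section ‖ load = 25.38 kΩ.
V_wiper = 22.8 × 25.38/(20.54 + 25.38) = 12.6 V.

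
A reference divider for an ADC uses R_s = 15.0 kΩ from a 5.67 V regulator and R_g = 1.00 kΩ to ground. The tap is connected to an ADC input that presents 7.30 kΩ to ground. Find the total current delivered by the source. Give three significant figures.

R_g‖R_L = 0.8795 kΩ, so the source sees R_s + R_g‖R_L = 15.88 kΩ.
I = 5.67 V / 15.88 kΩ = 0.357 mA.

I ≈ 0.357 mA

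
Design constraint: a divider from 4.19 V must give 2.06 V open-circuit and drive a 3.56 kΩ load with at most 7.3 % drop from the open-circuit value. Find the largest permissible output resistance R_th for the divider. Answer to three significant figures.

Loading drop = R_th/(R_th + R_L) ≤ 0.0730, so R_th ≤ R_L · ε/(1−ε) = 3.56 kΩ × 0.0730/0.9270 = 280 Ω.
(Any R1, R2 with R2/(R1+R2) = 0.492 and R1‖R2 ≤ 280 Ω will meet the spec.)

R_th ≤ 280 Ω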